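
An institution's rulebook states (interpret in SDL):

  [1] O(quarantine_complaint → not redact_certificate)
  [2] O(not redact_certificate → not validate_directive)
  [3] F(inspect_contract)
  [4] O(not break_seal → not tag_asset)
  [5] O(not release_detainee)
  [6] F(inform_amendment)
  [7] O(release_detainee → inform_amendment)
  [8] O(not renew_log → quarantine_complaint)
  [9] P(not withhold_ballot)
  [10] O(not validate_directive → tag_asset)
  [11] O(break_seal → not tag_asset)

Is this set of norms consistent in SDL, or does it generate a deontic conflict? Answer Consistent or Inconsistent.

Premise 7 is O(release_detainee → inform_amendment), but O(release_detainee) is not derivable from the premises, so it does not yield O(inform_amendment).
So O(inform_amendment) is not derivable, and the apparent clash with O(not inform_amendment) does not arise.
A world satisfying every obligation exists (e.g. break_seal=false, inform_amendment=false, inspect_contract=false, quarantine_complaint=false, redact_certificate=true, release_detainee=false, renew_log=true, tag_asset=false, validate_directive=true, withhold_ballot=false); no atom is both obligatory and forbidden, so the set is consistent.

Consistent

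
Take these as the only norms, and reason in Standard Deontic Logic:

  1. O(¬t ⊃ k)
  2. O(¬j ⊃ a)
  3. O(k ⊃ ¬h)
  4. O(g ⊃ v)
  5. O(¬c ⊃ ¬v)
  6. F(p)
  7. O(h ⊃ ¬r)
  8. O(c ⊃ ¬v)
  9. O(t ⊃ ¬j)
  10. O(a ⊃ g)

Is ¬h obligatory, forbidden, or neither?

Obligatory

Premises 5 and 8 cover both cases: O(¬c ⊃ ¬v) and O(c ⊃ ¬v). Since ¬c ∨ c is a tautology, O(¬v) follows.
Premise 4 is O(g ⊃ v); contrapositively O(¬v ⊃ ¬g). Since O(¬v) holds, K gives O(¬g).
The contrapositive of premise 10 (O(a ⊃ g)) is O(¬g ⊃ ¬a), and O(¬g) is already established, so O(¬a).
Premise 2, O(¬j ⊃ a), contraposes to O(¬a ⊃ j); with O(¬a) we get O(j).
Premise 9, O(t ⊃ ¬j), contraposes to O(j ⊃ ¬t); with O(j) we get O(¬t).
Premise 1 is O(¬t ⊃ k); since O(¬t), deontic closure gives O(k).
From O(k) and premise 3, O(k ⊃ ¬h), we obtain O(¬h).
Premises 6, 7 do not contribute to this derivation.
Hence ¬h is obligatory.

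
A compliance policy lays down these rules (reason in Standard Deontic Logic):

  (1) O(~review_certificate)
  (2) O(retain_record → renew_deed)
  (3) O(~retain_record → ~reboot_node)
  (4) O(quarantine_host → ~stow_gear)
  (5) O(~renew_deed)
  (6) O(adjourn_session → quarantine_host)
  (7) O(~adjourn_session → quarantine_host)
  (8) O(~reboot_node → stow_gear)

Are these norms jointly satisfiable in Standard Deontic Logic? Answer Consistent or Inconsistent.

Inconsistent

By case analysis on adjourn_session: premise 6 gives O(adjourn_session → quarantine_host) and premise 7 gives O(~adjourn_session → quarantine_host), so O(quarantine_host) either way.
Premise 4 is O(quarantine_host → ~stow_gear); since O(quarantine_host), deontic closure gives O(~stow_gear).
The contrapositive of premise 8 (O(~reboot_node → stow_gear)) is O(~stow_gear → reboot_node), and O(~stow_gear) is already established, so O(reboot_node).
The contrapositive of premise 3 (O(~retain_record → ~reboot_node)) is O(reboot_node → retain_record), and O(reboot_node) is already established, so O(retain_record).
Applying K to premise 2 (O(retain_record → renew_deed)) and O(retain_record) yields O(renew_deed).
Yet premise 5 states O(~renew_deed).
We now have both O(renew_deed) and O(~renew_deed) — renew_deed is simultaneously obligatory and forbidden, violating the D-axiom.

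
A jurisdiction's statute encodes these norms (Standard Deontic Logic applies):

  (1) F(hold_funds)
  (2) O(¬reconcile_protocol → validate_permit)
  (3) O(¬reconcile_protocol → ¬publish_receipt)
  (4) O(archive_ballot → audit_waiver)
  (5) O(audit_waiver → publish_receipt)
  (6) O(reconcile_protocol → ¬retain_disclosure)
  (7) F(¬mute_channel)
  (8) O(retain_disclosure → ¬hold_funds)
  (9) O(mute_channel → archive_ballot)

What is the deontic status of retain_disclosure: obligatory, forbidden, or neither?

Forbidden

Premise 7 is F(¬mute_channel), i.e. O(mute_channel).
From O(mute_channel) and premise 9, O(mute_channel → archive_ballot), we obtain O(archive_ballot).
Premise 4 is O(archive_ballot → audit_waiver); since O(archive_ballot), deontic closure gives O(audit_waiver).
Premise 5 is O(audit_waiver → publish_receipt); since O(audit_waiver), deontic closure gives O(publish_receipt).
Premise 3 is O(¬reconcile_protocol → ¬publish_receipt); contrapositively O(publish_receipt → reconcile_protocol). Since O(publish_receipt) holds, K gives O(reconcile_protocol).
From O(reconcile_protocol) and premise 6, O(reconcile_protocol → ¬retain_disclosure), we obtain O(¬retain_disclosure).
Premises 1, 2, 8 do not contribute to this derivation.
Thus O(¬retain_disclosure), which is F(retain_disclosure): retain_disclosure is forbidden.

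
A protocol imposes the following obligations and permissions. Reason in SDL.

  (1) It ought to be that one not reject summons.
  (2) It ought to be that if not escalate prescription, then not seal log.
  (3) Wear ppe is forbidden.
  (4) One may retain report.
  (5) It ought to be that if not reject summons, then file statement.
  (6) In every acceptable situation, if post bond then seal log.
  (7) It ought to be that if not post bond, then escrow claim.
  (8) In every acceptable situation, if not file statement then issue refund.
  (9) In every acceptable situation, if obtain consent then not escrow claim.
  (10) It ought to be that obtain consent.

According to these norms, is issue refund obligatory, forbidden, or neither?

Premise 8 is O(¬file_statement → issue_refund), but O(¬file_statement) is not derivable from the premises, so it does not yield O(issue_refund).
No premise or chain of K-axiom applications forces O(issue_refund), and none forces O(¬issue_refund). So issue_refund is neither obligatory nor forbidden under these norms.

Neither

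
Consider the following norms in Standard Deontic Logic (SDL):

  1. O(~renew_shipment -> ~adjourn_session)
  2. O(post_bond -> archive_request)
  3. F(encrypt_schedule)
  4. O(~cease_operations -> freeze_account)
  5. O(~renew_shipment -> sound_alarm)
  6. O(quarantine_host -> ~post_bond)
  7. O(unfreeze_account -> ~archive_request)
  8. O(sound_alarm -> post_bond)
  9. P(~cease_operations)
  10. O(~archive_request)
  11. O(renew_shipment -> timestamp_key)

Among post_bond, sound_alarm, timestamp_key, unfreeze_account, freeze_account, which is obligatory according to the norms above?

timestamp_key

Premise 10 gives O(~archive_request).
Premise 2 is O(post_bond -> archive_request); contrapositively O(~archive_request -> ~post_bond). Since O(~archive_request) holds, K gives O(~post_bond).
Premise 8 is O(sound_alarm -> post_bond); contrapositively O(~post_bond -> ~sound_alarm). Since O(~post_bond) holds, K gives O(~sound_alarm).
The contrapositive of premise 5 (O(~renew_shipment -> sound_alarm)) is O(~sound_alarm -> renew_shipment), and O(~sound_alarm) is already established, so O(renew_shipment).
With premise 11, O(renew_shipment -> timestamp_key), the K-axiom yields O(timestamp_key).
So O(timestamp_key) holds — timestamp_key is obligatory. None of the other listed options is made obligatory by any chain of premises.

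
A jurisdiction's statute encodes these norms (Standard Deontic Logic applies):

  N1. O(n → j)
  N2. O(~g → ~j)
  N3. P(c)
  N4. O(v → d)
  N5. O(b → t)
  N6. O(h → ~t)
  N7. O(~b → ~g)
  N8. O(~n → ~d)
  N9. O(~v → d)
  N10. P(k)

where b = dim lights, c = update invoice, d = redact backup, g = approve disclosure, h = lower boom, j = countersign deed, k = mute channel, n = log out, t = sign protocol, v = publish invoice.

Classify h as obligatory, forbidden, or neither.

Forbidden

Premises 4 and 9 are O(v → d) and O(~v → d); every ideal world satisfies v or ~v, so in either case d holds — hence O(d).
Premise 8 is O(~n → ~d); contrapositively O(d → n). Since O(d) holds, K gives O(n).
Applying K to premise 1 (O(n → j)) and O(n) yields O(j).
The contrapositive of premise 2 (O(~g → ~j)) is O(j → g), and O(j) is already established, so O(g).
The contrapositive of premise 7 (O(~b → ~g)) is O(g → b), and O(g) is already established, so O(b).
Premise 5 is O(b → t); since O(b), deontic closure gives O(t).
Premise 6, O(h → ~t), contraposes to O(t → ~h); with O(t) we get O(~h).
Premises 3, 10 do not contribute to this derivation.
Thus O(~h), which is F(h): h is forbidden.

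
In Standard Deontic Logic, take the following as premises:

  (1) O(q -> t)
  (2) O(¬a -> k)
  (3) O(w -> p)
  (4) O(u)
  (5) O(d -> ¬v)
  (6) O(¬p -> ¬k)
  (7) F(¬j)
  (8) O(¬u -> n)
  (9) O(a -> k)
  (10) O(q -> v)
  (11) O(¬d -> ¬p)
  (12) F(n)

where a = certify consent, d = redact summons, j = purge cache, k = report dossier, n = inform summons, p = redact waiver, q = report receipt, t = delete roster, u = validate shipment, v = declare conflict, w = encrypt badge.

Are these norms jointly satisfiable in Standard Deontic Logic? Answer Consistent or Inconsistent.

Consistent

Premise 8 is O(¬u -> n), but O(¬u) is not derivable from the premises, so it does not yield O(n).
So O(n) is not derivable, and the apparent clash with O(¬n) does not arise.
A world satisfying every obligation exists (e.g. a=false, d=true, j=true, k=true, n=false, p=true, q=false, t=false, u=true, v=false, w=false); no atom is both obligatory and forbidden, so the set is consistent.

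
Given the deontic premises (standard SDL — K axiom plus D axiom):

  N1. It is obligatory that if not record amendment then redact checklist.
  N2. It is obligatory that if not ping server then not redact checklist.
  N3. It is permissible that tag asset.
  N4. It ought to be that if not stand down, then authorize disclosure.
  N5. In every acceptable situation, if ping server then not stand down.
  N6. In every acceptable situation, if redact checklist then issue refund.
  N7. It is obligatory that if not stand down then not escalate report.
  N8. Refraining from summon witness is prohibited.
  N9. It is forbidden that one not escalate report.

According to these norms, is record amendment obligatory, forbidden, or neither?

Premise 9, F(¬escalate_report), is equivalent to O(escalate_report).
The contrapositive of premise 7 (O(¬stand_down → ¬escalate_report)) is O(escalate_report → stand_down), and O(escalate_report) is already established, so O(stand_down).
Premise 5 is O(ping_server → ¬stand_down); contrapositively O(stand_down → ¬ping_server). Since O(stand_down) holds, K gives O(¬ping_server).
With premise 2, O(¬ping_server → ¬redact_checklist), the K-axiom yields O(¬redact_checklist).
Premise 1 is O(¬record_amendment → redact_checklist); contrapositively O(¬redact_checklist → record_amendment). Since O(¬redact_checklist) holds, K gives O(record_amendment).
Premises 3, 4, 6, 8 do not contribute to this derivation.
Hence record_amendment is obligatory.

Obligatory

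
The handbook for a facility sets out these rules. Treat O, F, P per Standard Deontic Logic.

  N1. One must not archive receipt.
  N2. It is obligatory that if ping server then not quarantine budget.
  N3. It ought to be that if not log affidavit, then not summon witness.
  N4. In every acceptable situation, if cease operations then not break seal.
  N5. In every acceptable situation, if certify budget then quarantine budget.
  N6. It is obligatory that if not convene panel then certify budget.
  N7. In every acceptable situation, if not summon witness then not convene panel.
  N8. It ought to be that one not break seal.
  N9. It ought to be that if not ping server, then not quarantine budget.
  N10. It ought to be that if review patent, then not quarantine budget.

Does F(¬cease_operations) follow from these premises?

No

Premise 4 is O(cease_operations → ¬break_seal); even if O(¬break_seal) held, inferring O(cease_operations) would be affirming the consequent — invalid.
No other premise forces O(cease_operations). An ideal world satisfying every premise can still have ¬cease_operations true, so F(¬cease_operations) is not derivable.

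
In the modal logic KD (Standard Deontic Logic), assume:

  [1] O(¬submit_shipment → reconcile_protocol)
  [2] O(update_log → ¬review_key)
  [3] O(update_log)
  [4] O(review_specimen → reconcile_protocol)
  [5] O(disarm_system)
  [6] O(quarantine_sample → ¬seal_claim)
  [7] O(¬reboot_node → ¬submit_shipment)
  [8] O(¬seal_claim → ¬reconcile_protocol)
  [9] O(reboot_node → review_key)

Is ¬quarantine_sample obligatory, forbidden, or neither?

Premise 3 gives O(update_log).
Premise 2 is O(update_log → ¬review_key); since O(update_log), deontic closure gives O(¬review_key).
Premise 9 is O(reboot_node → review_key); contrapositively O(¬review_key → ¬reboot_node). Since O(¬review_key) holds, K gives O(¬reboot_node).
Applying K to premise 7 (O(¬reboot_node → ¬submit_shipment)) and O(¬reboot_node) yields O(¬submit_shipment).
Premise 1 is O(¬submit_shipment → reconcile_protocol); since O(¬submit_shipment), deontic closure gives O(reconcile_protocol).
The contrapositive of premise 8 (O(¬seal_claim → ¬reconcile_protocol)) is O(reconcile_protocol → seal_claim), and O(reconcile_protocol) is already established, so O(seal_claim).
Premise 6 is O(quarantine_sample → ¬seal_claim); contrapositively O(seal_claim → ¬quarantine_sample). Since O(seal_claim) holds, K gives O(¬quarantine_sample).
Premises 4, 5 do not contribute to this derivation.
Hence ¬quarantine_sample is obligatory.

Obligatory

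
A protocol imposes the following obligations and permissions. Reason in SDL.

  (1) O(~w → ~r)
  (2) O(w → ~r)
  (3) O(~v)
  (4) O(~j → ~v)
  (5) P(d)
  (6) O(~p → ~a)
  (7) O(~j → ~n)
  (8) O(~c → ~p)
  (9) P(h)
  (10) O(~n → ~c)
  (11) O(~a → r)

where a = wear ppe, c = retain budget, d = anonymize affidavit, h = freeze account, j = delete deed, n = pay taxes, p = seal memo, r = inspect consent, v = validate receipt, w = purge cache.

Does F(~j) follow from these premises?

Yes

Premises 2 and 1 cover both cases: O(w → ~r) and O(~w → ~r). Since w ∨ ~w is a tautology, O(~r) follows.
The contrapositive of premise 11 (O(~a → r)) is O(~r → a), and O(~r) is already established, so O(a).
Premise 6, O(~p → ~a), contraposes to O(a → p); with O(a) we get O(p).
The contrapositive of premise 8 (O(~c → ~p)) is O(p → c), and O(p) is already established, so O(c).
The contrapositive of premise 10 (O(~n → ~c)) is O(c → n), and O(c) is already established, so O(n).
Premise 7, O(~j → ~n), contraposes to O(n → j); with O(n) we get O(j).
Premises 3, 4, 5, 9 do not contribute to this derivation.
So O(j) holds, i.e. F(~j). The claim follows.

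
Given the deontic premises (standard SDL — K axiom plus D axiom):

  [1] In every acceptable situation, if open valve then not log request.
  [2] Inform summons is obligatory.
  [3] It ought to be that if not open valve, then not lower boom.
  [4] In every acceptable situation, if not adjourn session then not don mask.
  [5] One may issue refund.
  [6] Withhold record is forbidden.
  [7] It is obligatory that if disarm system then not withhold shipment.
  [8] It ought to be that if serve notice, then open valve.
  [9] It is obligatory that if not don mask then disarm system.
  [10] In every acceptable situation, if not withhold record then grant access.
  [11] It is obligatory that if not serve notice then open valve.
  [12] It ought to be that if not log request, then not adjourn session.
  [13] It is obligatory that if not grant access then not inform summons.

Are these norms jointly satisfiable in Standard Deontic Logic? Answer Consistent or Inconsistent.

Premise 13 is O(¬grant_access → ¬inform_summons), but O(¬grant_access) is not derivable from the premises, so it does not yield O(¬inform_summons).
So O(¬inform_summons) is not derivable, and the apparent clash with O(inform_summons) does not arise.
A world satisfying every obligation exists (e.g. adjourn_session=false, disarm_system=true, don_mask=false, grant_access=true, inform_summons=true, issue_refund=false, log_request=false, lower_boom=false, open_valve=true, serve_notice=false, withhold_record=false, withhold_shipment=false); no atom is both obligatory and forbidden, so the set is consistent.

Consistent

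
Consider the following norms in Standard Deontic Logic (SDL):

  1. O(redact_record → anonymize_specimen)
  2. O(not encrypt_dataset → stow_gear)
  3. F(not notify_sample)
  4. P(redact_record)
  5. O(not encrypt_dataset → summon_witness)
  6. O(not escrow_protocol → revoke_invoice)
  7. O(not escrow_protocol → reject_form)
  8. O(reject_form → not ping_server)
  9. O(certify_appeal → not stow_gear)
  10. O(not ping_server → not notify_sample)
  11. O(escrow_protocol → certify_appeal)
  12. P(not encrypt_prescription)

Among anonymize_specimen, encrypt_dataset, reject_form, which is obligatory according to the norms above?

Premise 3 is F(not notify_sample), i.e. O(notify_sample).
Premise 10, O(not ping_server → not notify_sample), contraposes to O(notify_sample → ping_server); with O(notify_sample) we get O(ping_server).
Premise 8 is O(reject_form → not ping_server); contrapositively O(ping_server → not reject_form). Since O(ping_server) holds, K gives O(not reject_form).
The contrapositive of premise 7 (O(not escrow_protocol → reject_form)) is O(not reject_form → escrow_protocol), and O(not reject_form) is already established, so O(escrow_protocol).
From O(escrow_protocol) and premise 11, O(escrow_protocol → certify_appeal), we obtain O(certify_appeal).
With premise 9, O(certify_appeal → not stow_gear), the K-axiom yields O(not stow_gear).
The contrapositive of premise 2 (O(not encrypt_dataset → stow_gear)) is O(not stow_gear → encrypt_dataset), and O(not stow_gear) is already established, so O(encrypt_dataset).
So O(encrypt_dataset) holds — encrypt_dataset is obligatory. None of the other listed options is made obligatory by any chain of premises.

encrypt_dataset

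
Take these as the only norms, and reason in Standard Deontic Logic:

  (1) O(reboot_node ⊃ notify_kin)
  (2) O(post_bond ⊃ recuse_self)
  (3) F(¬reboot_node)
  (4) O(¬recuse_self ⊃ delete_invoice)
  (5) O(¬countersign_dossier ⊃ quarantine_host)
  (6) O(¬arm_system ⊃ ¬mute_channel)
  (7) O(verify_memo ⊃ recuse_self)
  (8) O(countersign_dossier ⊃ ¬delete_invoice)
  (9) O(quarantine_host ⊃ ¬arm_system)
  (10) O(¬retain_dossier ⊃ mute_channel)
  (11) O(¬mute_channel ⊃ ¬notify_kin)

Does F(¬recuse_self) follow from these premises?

Premise 3 is F(¬reboot_node), i.e. O(reboot_node).
Premise 1 is O(reboot_node ⊃ notify_kin); since O(reboot_node), deontic closure gives O(notify_kin).
Premise 11 is O(¬mute_channel ⊃ ¬notify_kin); contrapositively O(notify_kin ⊃ mute_channel). Since O(notify_kin) holds, K gives O(mute_channel).
Premise 6 is O(¬arm_system ⊃ ¬mute_channel); contrapositively O(mute_channel ⊃ arm_system). Since O(mute_channel) holds, K gives O(arm_system).
The contrapositive of premise 9 (O(quarantine_host ⊃ ¬arm_system)) is O(arm_system ⊃ ¬quarantine_host), and O(arm_system) is already established, so O(¬quarantine_host).
The contrapositive of premise 5 (O(¬countersign_dossier ⊃ quarantine_host)) is O(¬quarantine_host ⊃ countersign_dossier), and O(¬quarantine_host) is already established, so O(countersign_dossier).
Applying K to premise 8 (O(countersign_dossier ⊃ ¬delete_invoice)) and O(countersign_dossier) yields O(¬delete_invoice).
Premise 4 is O(¬recuse_self ⊃ delete_invoice); contrapositively O(¬delete_invoice ⊃ recuse_self). Since O(¬delete_invoice) holds, K gives O(recuse_self).
Premises 2, 7, 10 do not contribute to this derivation.
So O(recuse_self) holds, i.e. F(¬recuse_self). The claim follows.

Yes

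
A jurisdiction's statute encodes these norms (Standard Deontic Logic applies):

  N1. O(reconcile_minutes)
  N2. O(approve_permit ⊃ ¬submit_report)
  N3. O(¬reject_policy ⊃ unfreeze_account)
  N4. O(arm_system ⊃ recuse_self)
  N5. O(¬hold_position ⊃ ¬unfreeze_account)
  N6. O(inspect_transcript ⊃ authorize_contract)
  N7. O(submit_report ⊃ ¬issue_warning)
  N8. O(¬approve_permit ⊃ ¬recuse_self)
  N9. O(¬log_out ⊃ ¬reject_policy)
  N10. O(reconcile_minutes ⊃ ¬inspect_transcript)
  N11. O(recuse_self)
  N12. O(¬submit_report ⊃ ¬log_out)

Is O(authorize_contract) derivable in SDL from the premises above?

No

Premise 6 is O(inspect_transcript ⊃ authorize_contract), but O(inspect_transcript) is not derivable from the premises, so it does not yield O(authorize_contract).
No other premise forces O(authorize_contract). An ideal world satisfying every premise can still have authorize_contract false, so O(authorize_contract) is not derivable.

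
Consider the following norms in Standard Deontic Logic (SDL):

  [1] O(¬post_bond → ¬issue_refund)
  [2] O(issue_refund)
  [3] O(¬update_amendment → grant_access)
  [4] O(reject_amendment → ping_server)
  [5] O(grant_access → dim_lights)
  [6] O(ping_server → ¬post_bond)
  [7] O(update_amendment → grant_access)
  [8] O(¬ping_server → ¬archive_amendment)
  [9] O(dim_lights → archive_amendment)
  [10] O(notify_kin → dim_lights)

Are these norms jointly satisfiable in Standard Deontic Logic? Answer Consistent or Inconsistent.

Premises 3 and 7 cover both cases: O(¬update_amendment → grant_access) and O(update_amendment → grant_access). Since ¬update_amendment ∨ update_amendment is a tautology, O(grant_access) follows.
Premise 5 is O(grant_access → dim_lights); since O(grant_access), deontic closure gives O(dim_lights).
From O(dim_lights) and premise 9, O(dim_lights → archive_amendment), we obtain O(archive_amendment).
The contrapositive of premise 8 (O(¬ping_server → ¬archive_amendment)) is O(archive_amendment → ping_server), and O(archive_amendment) is already established, so O(ping_server).
Premise 6 is O(ping_server → ¬post_bond); since O(ping_server), deontic closure gives O(¬post_bond).
With premise 1, O(¬post_bond → ¬issue_refund), the K-axiom yields O(¬issue_refund).
However, premise 2 gives O(issue_refund).
We now have both O(¬issue_refund) and O(issue_refund) — issue_refund is simultaneously obligatory and forbidden, violating the D-axiom.

Inconsistent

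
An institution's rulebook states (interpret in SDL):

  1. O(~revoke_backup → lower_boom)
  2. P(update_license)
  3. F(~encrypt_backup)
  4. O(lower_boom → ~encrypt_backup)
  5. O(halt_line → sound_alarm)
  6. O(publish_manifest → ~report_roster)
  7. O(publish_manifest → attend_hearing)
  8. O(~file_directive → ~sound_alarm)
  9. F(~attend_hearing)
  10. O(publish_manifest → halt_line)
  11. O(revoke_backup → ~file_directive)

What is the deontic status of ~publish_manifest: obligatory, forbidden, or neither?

Obligatory

Premise 3 is F(~encrypt_backup), i.e. O(encrypt_backup).
Premise 4, O(lower_boom → ~encrypt_backup), contraposes to O(encrypt_backup → ~lower_boom); with O(encrypt_backup) we get O(~lower_boom).
The contrapositive of premise 1 (O(~revoke_backup → lower_boom)) is O(~lower_boom → revoke_backup), and O(~lower_boom) is already established, so O(revoke_backup).
From O(revoke_backup) and premise 11, O(revoke_backup → ~file_directive), we obtain O(~file_directive).
With premise 8, O(~file_directive → ~sound_alarm), the K-axiom yields O(~sound_alarm).
The contrapositive of premise 5 (O(halt_line → sound_alarm)) is O(~sound_alarm → ~halt_line), and O(~sound_alarm) is already established, so O(~halt_line).
Premise 10 is O(publish_manifest → halt_line); contrapositively O(~halt_line → ~publish_manifest). Since O(~halt_line) holds, K gives O(~publish_manifest).
Premises 2, 6, 7, 9 do not contribute to this derivation.
Hence ~publish_manifest is obligatory.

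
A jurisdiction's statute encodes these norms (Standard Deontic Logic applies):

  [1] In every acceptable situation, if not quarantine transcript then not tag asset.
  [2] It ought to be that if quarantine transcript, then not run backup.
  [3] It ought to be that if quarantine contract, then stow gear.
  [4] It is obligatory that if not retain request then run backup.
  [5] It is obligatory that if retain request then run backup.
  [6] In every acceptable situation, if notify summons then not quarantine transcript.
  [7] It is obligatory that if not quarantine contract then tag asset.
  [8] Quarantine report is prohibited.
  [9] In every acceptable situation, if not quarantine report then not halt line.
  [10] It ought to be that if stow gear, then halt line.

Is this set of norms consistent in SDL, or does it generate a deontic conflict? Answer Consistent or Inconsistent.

Premises 4 and 5 cover both cases: O(¬retain_request → run_backup) and O(retain_request → run_backup). Since ¬retain_request ∨ retain_request is a tautology, O(run_backup) follows.
The contrapositive of premise 2 (O(quarantine_transcript → ¬run_backup)) is O(run_backup → ¬quarantine_transcript), and O(run_backup) is already established, so O(¬quarantine_transcript).
With premise 1, O(¬quarantine_transcript → ¬tag_asset), the K-axiom yields O(¬tag_asset).
Premise 7 is O(¬quarantine_contract → tag_asset); contrapositively O(¬tag_asset → quarantine_contract). Since O(¬tag_asset) holds, K gives O(quarantine_contract).
With premise 3, O(quarantine_contract → stow_gear), the K-axiom yields O(stow_gear).
Premise 10 is O(stow_gear → halt_line); since O(stow_gear), deontic closure gives O(halt_line).
Premise 9 is O(¬quarantine_report → ¬halt_line); contrapositively O(halt_line → quarantine_report). Since O(halt_line) holds, K gives O(quarantine_report).
But premise 8, F(quarantine_report), means O(¬quarantine_report).
We now have both O(quarantine_report) and O(¬quarantine_report) — quarantine_report is simultaneously obligatory and forbidden, violating the D-axiom.

Inconsistent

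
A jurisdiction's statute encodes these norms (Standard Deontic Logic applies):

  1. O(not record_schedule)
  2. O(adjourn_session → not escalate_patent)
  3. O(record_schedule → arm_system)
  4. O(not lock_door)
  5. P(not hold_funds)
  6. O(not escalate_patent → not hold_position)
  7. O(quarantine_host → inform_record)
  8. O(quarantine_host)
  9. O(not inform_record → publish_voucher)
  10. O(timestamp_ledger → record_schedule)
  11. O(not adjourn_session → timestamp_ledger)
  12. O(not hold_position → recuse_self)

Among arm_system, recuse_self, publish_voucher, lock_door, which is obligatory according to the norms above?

Premise 1 gives O(not record_schedule).
The contrapositive of premise 10 (O(timestamp_ledger → record_schedule)) is O(not record_schedule → not timestamp_ledger), and O(not record_schedule) is already established, so O(not timestamp_ledger).
Premise 11, O(not adjourn_session → timestamp_ledger), contraposes to O(not timestamp_ledger → adjourn_session); with O(not timestamp_ledger) we get O(adjourn_session).
Premise 2 is O(adjourn_session → not escalate_patent); since O(adjourn_session), deontic closure gives O(not escalate_patent).
Applying K to premise 6 (O(not escalate_patent → not hold_position)) and O(not escalate_patent) yields O(not hold_position).
With premise 12, O(not hold_position → recuse_self), the K-axiom yields O(recuse_self).
So O(recuse_self) holds — recuse_self is obligatory. None of the other listed options is made obligatory by any chain of premises.

recuse_self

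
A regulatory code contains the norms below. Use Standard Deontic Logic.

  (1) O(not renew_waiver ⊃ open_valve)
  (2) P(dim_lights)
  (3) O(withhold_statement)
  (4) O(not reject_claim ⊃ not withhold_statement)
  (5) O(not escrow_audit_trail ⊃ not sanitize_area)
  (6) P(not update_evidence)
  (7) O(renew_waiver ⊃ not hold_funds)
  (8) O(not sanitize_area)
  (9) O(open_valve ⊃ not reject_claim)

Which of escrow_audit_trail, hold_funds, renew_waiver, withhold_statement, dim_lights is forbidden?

From premise 3 we have O(withhold_statement).
Premise 4, O(not reject_claim ⊃ not withhold_statement), contraposes to O(withhold_statement ⊃ reject_claim); with O(withhold_statement) we get O(reject_claim).
Premise 9 is O(open_valve ⊃ not reject_claim); contrapositively O(reject_claim ⊃ not open_valve). Since O(reject_claim) holds, K gives O(not open_valve).
Premise 1 is O(not renew_waiver ⊃ open_valve); contrapositively O(not open_valve ⊃ renew_waiver). Since O(not open_valve) holds, K gives O(renew_waiver).
From O(renew_waiver) and premise 7, O(renew_waiver ⊃ not hold_funds), we obtain O(not hold_funds).
So O(not hold_funds) holds, i.e. hold_funds is forbidden. None of the other listed options is forbidden under the premises.

hold_funds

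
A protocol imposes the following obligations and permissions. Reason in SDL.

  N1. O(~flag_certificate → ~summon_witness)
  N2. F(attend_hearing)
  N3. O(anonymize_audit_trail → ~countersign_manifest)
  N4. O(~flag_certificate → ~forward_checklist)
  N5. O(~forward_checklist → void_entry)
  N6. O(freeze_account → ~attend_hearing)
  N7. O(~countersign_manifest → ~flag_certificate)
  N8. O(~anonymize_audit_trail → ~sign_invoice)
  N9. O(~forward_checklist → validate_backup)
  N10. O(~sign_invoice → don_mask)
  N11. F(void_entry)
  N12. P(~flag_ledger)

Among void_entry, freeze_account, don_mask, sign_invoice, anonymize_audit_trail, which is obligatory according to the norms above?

don_mask

Premise 11, F(void_entry), is equivalent to O(~void_entry).
The contrapositive of premise 5 (O(~forward_checklist → void_entry)) is O(~void_entry → forward_checklist), and O(~void_entry) is already established, so O(forward_checklist).
Premise 4 is O(~flag_certificate → ~forward_checklist); contrapositively O(forward_checklist → flag_certificate). Since O(forward_checklist) holds, K gives O(flag_certificate).
Premise 7 is O(~countersign_manifest → ~flag_certificate); contrapositively O(flag_certificate → countersign_manifest). Since O(flag_certificate) holds, K gives O(countersign_manifest).
The contrapositive of premise 3 (O(anonymize_audit_trail → ~countersign_manifest)) is O(countersign_manifest → ~anonymize_audit_trail), and O(countersign_manifest) is already established, so O(~anonymize_audit_trail).
Premise 8 is O(~anonymize_audit_trail → ~sign_invoice); since O(~anonymize_audit_trail), deontic closure gives O(~sign_invoice).
Premise 10 is O(~sign_invoice → don_mask); since O(~sign_invoice), deontic closure gives O(don_mask).
So O(don_mask) holds — don_mask is obligatory. None of the other listed options is made obligatory by any chain of premises.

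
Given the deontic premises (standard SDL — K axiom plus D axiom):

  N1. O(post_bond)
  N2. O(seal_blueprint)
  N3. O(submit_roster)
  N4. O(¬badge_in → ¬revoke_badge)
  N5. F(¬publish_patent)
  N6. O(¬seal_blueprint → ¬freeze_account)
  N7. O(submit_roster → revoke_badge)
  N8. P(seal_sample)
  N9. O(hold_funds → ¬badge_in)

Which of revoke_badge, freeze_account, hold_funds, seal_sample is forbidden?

hold_funds

Premise 3 states O(submit_roster) outright.
Premise 7 is O(submit_roster → revoke_badge); since O(submit_roster), deontic closure gives O(revoke_badge).
Premise 4 is O(¬badge_in → ¬revoke_badge); contrapositively O(revoke_badge → badge_in). Since O(revoke_badge) holds, K gives O(badge_in).
The contrapositive of premise 9 (O(hold_funds → ¬badge_in)) is O(badge_in → ¬hold_funds), and O(badge_in) is already established, so O(¬hold_funds).
So O(¬hold_funds) holds, i.e. hold_funds is forbidden. None of the other listed options is forbidden under the premises.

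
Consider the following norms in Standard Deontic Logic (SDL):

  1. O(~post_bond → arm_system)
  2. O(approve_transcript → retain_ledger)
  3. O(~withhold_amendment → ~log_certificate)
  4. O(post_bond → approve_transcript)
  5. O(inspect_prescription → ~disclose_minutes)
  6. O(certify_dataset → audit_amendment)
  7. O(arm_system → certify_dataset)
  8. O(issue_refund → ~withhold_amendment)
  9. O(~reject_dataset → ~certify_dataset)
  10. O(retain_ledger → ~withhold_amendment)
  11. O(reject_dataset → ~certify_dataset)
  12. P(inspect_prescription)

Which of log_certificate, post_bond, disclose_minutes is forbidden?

log_certificate

Premises 11 and 9 are O(reject_dataset → ~certify_dataset) and O(~reject_dataset → ~certify_dataset); every ideal world satisfies reject_dataset or ~reject_dataset, so in either case ~certify_dataset holds — hence O(~certify_dataset).
The contrapositive of premise 7 (O(arm_system → certify_dataset)) is O(~certify_dataset → ~arm_system), and O(~certify_dataset) is already established, so O(~arm_system).
The contrapositive of premise 1 (O(~post_bond → arm_system)) is O(~arm_system → post_bond), and O(~arm_system) is already established, so O(post_bond).
Premise 4 is O(post_bond → approve_transcript); since O(post_bond), deontic closure gives O(approve_transcript).
From O(approve_transcript) and premise 2, O(approve_transcript → retain_ledger), we obtain O(retain_ledger).
Premise 10 is O(retain_ledger → ~withhold_amendment); since O(retain_ledger), deontic closure gives O(~withhold_amendment).
From O(~withhold_amendment) and premise 3, O(~withhold_amendment → ~log_certificate), we obtain O(~log_certificate).
So O(~log_certificate) holds, i.e. log_certificate is forbidden. None of the other listed options is forbidden under the premises.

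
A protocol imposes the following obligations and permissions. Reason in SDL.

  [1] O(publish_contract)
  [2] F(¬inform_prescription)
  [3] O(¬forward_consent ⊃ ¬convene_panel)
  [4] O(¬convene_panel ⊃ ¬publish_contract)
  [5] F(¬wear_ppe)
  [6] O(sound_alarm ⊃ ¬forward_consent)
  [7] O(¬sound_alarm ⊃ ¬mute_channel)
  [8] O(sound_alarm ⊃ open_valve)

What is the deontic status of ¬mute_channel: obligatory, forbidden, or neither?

Obligatory

Premise 1 gives O(publish_contract).
Premise 4 is O(¬convene_panel ⊃ ¬publish_contract); contrapositively O(publish_contract ⊃ convene_panel). Since O(publish_contract) holds, K gives O(convene_panel).
The contrapositive of premise 3 (O(¬forward_consent ⊃ ¬convene_panel)) is O(convene_panel ⊃ forward_consent), and O(convene_panel) is already established, so O(forward_consent).
The contrapositive of premise 6 (O(sound_alarm ⊃ ¬forward_consent)) is O(forward_consent ⊃ ¬sound_alarm), and O(forward_consent) is already established, so O(¬sound_alarm).
From O(¬sound_alarm) and premise 7, O(¬sound_alarm ⊃ ¬mute_channel), we obtain O(¬mute_channel).
Premises 2, 5, 8 do not contribute to this derivation.
Hence ¬mute_channel is obligatory.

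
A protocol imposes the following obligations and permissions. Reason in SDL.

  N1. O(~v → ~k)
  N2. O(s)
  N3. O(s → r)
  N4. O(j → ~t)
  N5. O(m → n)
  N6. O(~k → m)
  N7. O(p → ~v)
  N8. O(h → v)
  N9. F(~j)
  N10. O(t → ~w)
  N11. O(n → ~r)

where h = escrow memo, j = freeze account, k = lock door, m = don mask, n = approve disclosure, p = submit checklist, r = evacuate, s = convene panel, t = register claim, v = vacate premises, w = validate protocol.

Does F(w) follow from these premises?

Premise 10 is O(t → ~w), but O(t) is not derivable from the premises, so it does not yield O(~w).
No other premise forces O(~w). An ideal world satisfying every premise can still have w true, so F(w) is not derivable.

No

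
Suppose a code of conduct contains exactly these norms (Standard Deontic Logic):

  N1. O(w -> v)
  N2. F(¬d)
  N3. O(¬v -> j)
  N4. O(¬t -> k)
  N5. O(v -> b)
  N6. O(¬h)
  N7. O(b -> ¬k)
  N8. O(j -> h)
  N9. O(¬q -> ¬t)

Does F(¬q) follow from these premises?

Yes

From premise 6 we have O(¬h).
Premise 8, O(j -> h), contraposes to O(¬h -> ¬j); with O(¬h) we get O(¬j).
Premise 3 is O(¬v -> j); contrapositively O(¬j -> v). Since O(¬j) holds, K gives O(v).
From O(v) and premise 5, O(v -> b), we obtain O(b).
Applying K to premise 7 (O(b -> ¬k)) and O(b) yields O(¬k).
Premise 4, O(¬t -> k), contraposes to O(¬k -> t); with O(¬k) we get O(t).
Premise 9 is O(¬q -> ¬t); contrapositively O(t -> q). Since O(t) holds, K gives O(q).
Premises 1, 2 do not contribute to this derivation.
So O(q) holds, i.e. F(¬q). The claim follows.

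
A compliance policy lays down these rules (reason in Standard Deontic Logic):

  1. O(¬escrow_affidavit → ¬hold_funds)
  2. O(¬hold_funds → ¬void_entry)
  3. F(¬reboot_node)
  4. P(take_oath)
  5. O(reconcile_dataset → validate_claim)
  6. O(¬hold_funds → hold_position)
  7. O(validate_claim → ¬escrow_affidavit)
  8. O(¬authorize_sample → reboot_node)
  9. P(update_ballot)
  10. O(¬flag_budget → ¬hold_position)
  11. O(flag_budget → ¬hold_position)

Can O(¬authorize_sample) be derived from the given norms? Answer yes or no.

No

Premise 8 is O(¬authorize_sample → reboot_node); even if O(reboot_node) held, inferring O(¬authorize_sample) would be affirming the consequent — invalid.
No other premise forces O(¬authorize_sample). An ideal world satisfying every premise can still have ¬authorize_sample false, so O(¬authorize_sample) is not derivable.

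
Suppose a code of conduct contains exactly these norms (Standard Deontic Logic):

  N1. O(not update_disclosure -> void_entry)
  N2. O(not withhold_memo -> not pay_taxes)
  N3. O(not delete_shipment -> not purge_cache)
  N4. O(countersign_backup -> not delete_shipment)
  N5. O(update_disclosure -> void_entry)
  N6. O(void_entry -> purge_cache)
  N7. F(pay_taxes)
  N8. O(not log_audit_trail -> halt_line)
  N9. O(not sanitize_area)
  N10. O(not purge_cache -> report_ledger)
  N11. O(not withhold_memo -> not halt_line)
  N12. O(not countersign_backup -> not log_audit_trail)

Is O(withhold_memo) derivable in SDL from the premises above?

Premises 5 and 1 are O(update_disclosure -> void_entry) and O(not update_disclosure -> void_entry); every ideal world satisfies update_disclosure or not update_disclosure, so in either case void_entry holds — hence O(void_entry).
From O(void_entry) and premise 6, O(void_entry -> purge_cache), we obtain O(purge_cache).
Premise 3 is O(not delete_shipment -> not purge_cache); contrapositively O(purge_cache -> delete_shipment). Since O(purge_cache) holds, K gives O(delete_shipment).
Premise 4, O(countersign_backup -> not delete_shipment), contraposes to O(delete_shipment -> not countersign_backup); with O(delete_shipment) we get O(not countersign_backup).
From O(not countersign_backup) and premise 12, O(not countersign_backup -> not log_audit_trail), we obtain O(not log_audit_trail).
Applying K to premise 8 (O(not log_audit_trail -> halt_line)) and O(not log_audit_trail) yields O(halt_line).
Premise 11, O(not withhold_memo -> not halt_line), contraposes to O(halt_line -> withhold_memo); with O(halt_line) we get O(withhold_memo).
Premises 2, 7, 9, 10 do not contribute to this derivation.
So O(withhold_memo) follows.

Yes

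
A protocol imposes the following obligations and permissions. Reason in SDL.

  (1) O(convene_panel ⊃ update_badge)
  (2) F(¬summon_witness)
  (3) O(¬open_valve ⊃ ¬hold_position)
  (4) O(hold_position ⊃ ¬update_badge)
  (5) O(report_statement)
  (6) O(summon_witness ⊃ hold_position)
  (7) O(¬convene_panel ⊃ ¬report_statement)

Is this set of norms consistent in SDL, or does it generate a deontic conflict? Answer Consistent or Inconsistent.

Inconsistent

From premise 5 we have O(report_statement).
Premise 7 is O(¬convene_panel ⊃ ¬report_statement); contrapositively O(report_statement ⊃ convene_panel). Since O(report_statement) holds, K gives O(convene_panel).
Applying K to premise 1 (O(convene_panel ⊃ update_badge)) and O(convene_panel) yields O(update_badge).
Premise 4 is O(hold_position ⊃ ¬update_badge); contrapositively O(update_badge ⊃ ¬hold_position). Since O(update_badge) holds, K gives O(¬hold_position).
Premise 6, O(summon_witness ⊃ hold_position), contraposes to O(¬hold_position ⊃ ¬summon_witness); with O(¬hold_position) we get O(¬summon_witness).
But premise 2, F(¬summon_witness), means O(summon_witness).
We now have both O(¬summon_witness) and O(summon_witness) — summon_witness is simultaneously obligatory and forbidden, violating the D-axiom.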